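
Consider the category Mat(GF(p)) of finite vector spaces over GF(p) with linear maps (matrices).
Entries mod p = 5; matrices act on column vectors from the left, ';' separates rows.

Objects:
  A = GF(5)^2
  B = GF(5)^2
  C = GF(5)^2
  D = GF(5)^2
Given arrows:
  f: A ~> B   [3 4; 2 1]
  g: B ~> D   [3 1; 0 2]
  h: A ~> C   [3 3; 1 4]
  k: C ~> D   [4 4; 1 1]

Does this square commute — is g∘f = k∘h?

Along f;g (path 1):
  e0=⟨1,0⟩ f~>⟨3,2⟩ g~>⟨1,4⟩
  e1=⟨0,1⟩ f~>⟨4,1⟩ g~>⟨3,2⟩
  composite₁ = [1 3; 4 2]
Along h;k (path 2):
  e0=⟨1,0⟩ h~>⟨3,1⟩ k~>⟨1,4⟩
  e1=⟨0,1⟩ h~>⟨3,4⟩ k~>⟨3,2⟩
  composite₂ = [1 3; 4 2]
Equal? same morphism ✓

Answer: COMMUTES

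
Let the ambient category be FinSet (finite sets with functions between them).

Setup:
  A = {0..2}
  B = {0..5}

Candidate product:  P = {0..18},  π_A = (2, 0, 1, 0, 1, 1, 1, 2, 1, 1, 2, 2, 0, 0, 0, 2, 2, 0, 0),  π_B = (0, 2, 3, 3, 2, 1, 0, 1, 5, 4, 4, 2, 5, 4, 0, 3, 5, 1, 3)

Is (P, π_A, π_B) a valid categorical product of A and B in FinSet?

|A|·|B| = 3·6 = 18;  |P| = 19
  → cardinalities differ; no bijection possible.

Answer: NOT A VALID PRODUCT — |P|=19 ≠ |A|·|B|=18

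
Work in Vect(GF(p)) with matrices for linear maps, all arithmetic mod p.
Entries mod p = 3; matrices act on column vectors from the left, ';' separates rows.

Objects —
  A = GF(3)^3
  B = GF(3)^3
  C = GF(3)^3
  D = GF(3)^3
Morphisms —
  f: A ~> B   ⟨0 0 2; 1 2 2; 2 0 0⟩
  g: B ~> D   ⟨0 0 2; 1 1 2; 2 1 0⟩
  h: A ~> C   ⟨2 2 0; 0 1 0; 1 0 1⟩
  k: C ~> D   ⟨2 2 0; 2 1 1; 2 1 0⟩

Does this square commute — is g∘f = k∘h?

Path 1 = f;g:
  e0=[1,0,0] f~>[0,1,2] g~>[1,2,1]
  e1=[0,1,0] f~>[0,2,0] g~>[0,2,2]
  e2=[0,0,1] f~>[2,2,0] g~>[0,1,0]
  ⟦path⟧₁ = ⟨1 0 0; 2 2 1; 1 2 0⟩
Path 2 = h;k:
  e0=[1,0,0] h~>[2,0,1] k~>[1,2,1]
  e1=[0,1,0] h~>[2,1,0] k~>[0,2,2]
  e2=[0,0,1] h~>[0,0,1] k~>[0,1,0]
  ⟦path⟧₂ = ⟨1 0 0; 2 2 1; 1 2 0⟩
Equal? equal; square commutes

Answer: COMMUTES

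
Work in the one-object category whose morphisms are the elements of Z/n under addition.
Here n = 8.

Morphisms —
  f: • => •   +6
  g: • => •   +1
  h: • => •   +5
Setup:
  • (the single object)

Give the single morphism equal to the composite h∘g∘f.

  0 +6≡6 +1≡7 +5≡4  (mod 8)
result: +4

Answer: +4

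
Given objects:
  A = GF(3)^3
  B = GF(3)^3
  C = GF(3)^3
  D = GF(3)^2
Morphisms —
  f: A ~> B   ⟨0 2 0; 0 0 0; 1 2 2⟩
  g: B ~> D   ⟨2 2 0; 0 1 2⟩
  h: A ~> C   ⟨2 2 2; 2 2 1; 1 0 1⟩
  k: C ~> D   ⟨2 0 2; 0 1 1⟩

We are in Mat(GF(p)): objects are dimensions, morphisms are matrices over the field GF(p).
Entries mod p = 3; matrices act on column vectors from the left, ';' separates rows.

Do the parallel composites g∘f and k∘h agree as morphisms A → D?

Answer: DOES NOT COMMUTE

Derivation:
Path 1 = f;g:
  e0=⟨1,0,0⟩ f~>⟨0,0,1⟩ g~>⟨0,2⟩
  e1=⟨0,1,0⟩ f~>⟨2,0,2⟩ g~>⟨1,1⟩
  e2=⟨0,0,1⟩ f~>⟨0,0,2⟩ g~>⟨0,1⟩
  composite₁ = ⟨0 1 0; 2 1 1⟩
Path 2 = h;k:
  e0=⟨1,0,0⟩ h~>⟨2,2,1⟩ k~>⟨0,0⟩
  e1=⟨0,1,0⟩ h~>⟨2,2,0⟩ k~>⟨1,2⟩
  e2=⟨0,0,1⟩ h~>⟨2,1,1⟩ k~>⟨0,2⟩
  composite₂ = ⟨0 1 0; 0 2 2⟩
Equal? differ; not commutative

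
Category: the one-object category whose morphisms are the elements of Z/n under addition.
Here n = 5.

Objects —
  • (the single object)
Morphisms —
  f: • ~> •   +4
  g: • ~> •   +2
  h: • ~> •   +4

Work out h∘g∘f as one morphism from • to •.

  0 +4≡4 +2≡1 +4≡0  (mod 5)
⟦path⟧: +0

Answer: +0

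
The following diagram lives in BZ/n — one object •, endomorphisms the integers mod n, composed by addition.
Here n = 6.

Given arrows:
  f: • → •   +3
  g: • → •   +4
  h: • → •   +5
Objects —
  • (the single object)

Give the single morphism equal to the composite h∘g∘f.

Answer: +0

Derivation:
  0 +3≡3 +4≡1 +5≡0  (mod 6)
result: +0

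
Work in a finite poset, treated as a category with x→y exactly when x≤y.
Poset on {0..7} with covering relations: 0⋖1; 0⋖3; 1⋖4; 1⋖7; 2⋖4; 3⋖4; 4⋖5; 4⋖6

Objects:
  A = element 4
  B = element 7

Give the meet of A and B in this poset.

Answer: A∧B = 1

Work:
Common predecessors of 4,7: {0,1}
  0 ≤ 1
  1 ≤ 1
glb = 1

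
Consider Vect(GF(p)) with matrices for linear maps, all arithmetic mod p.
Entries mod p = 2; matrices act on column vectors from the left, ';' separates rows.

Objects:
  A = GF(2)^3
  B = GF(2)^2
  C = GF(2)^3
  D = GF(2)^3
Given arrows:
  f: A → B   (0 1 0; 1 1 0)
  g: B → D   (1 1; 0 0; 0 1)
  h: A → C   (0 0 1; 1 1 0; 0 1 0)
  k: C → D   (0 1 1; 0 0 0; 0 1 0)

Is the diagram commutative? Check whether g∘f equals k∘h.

Path 1 = f;g:
  e0=⟨1,0,0⟩ f→⟨0,1⟩ g→⟨1,0,1⟩
  e1=⟨0,1,0⟩ f→⟨1,1⟩ g→⟨0,0,1⟩
  e2=⟨0,0,1⟩ f→⟨0,0⟩ g→⟨0,0,0⟩
  result₁ = (1 0 0; 0 0 0; 1 1 0)
Path 2 = h;k:
  e0=⟨1,0,0⟩ h→⟨0,1,0⟩ k→⟨1,0,1⟩
  e1=⟨0,1,0⟩ h→⟨0,1,1⟩ k→⟨0,0,1⟩
  e2=⟨0,0,1⟩ h→⟨1,0,0⟩ k→⟨0,0,0⟩
  result₂ = (1 0 0; 0 0 0; 1 1 0)
Equal? YES — commutes

Answer: COMMUTES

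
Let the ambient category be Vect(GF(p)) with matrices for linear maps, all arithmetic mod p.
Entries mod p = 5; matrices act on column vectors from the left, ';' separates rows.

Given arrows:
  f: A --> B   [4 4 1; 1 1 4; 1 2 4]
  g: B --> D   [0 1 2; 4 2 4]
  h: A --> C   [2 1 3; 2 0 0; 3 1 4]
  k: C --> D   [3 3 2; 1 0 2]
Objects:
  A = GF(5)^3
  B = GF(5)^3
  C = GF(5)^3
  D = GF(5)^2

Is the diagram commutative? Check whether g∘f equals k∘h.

Answer: DOES NOT COMMUTE

Trace:
Path 1 = f;g:
  e0=[1,0,0] f-->[4,1,1] g-->[3,2]
  e1=[0,1,0] f-->[4,1,2] g-->[0,1]
  e2=[0,0,1] f-->[1,4,4] g-->[2,3]
  composite₁ = [3 0 2; 2 1 3]
Path 2 = h;k:
  e0=[1,0,0] h-->[2,2,3] k-->[3,3]
  e1=[0,1,0] h-->[1,0,1] k-->[0,3]
  e2=[0,0,1] h-->[3,0,4] k-->[2,1]
  composite₂ = [3 0 2; 3 3 1]
Equal? NO — does not commute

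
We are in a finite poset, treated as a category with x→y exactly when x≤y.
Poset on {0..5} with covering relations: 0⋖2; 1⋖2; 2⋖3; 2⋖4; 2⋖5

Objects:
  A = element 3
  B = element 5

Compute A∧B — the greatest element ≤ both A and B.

Answer: A∧B = 2

Derivation:
{x : x<=A ∧ x<=B} = {0,1,2}  (A=3, B=5)
  0 <= 2
  1 <= 2
  2 <= 2
glb = 2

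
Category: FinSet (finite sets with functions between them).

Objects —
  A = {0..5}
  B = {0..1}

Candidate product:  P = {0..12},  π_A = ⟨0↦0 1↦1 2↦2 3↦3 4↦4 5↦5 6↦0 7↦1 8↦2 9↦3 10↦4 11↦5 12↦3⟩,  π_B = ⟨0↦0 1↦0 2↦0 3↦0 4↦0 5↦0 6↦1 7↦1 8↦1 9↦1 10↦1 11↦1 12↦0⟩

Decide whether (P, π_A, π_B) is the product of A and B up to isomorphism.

Answer: NOT A VALID PRODUCT — |P|=13 ≠ |A|·|B|=12

Trace:
|A|·|B| = 6·2 = 12;  |P| = 13
  → cardinalities differ; no bijection possible.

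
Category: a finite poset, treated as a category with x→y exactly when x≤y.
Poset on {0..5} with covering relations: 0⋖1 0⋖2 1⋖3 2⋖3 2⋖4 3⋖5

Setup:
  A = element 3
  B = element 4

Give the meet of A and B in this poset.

Answer: A∧B = 2

Work:
{x : x≤A ∧ x≤B} = {0,2}  (A=3, B=4)
  0 ≤ 2
  2 ≤ 2
glb = 2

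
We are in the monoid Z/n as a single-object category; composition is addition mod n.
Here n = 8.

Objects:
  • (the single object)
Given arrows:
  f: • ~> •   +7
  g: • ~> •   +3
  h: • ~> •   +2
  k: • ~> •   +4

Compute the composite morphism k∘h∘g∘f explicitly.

Answer: +0

Trace:
  0 +7≡7 +3≡2 +2≡4 +4≡0  (mod 8)
result: +0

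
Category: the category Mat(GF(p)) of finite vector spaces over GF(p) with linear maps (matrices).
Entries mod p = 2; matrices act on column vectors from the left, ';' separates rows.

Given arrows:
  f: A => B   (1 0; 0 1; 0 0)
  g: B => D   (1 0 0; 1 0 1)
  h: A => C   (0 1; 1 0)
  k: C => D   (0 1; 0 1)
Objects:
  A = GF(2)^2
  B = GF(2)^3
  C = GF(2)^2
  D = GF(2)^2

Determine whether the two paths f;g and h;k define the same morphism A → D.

Along f;g (path 1):
  e0=⟨1,0⟩ f=>⟨1,0,0⟩ g=>⟨1,1⟩
  e1=⟨0,1⟩ f=>⟨0,1,0⟩ g=>⟨0,0⟩
  ⟦path⟧₁ = (1 0; 1 0)
Along h;k (path 2):
  e0=⟨1,0⟩ h=>⟨0,1⟩ k=>⟨1,1⟩
  e1=⟨0,1⟩ h=>⟨1,0⟩ k=>⟨0,0⟩
  ⟦path⟧₂ = (1 0; 1 0)
Equal? equal; square commutes

Answer: COMMUTES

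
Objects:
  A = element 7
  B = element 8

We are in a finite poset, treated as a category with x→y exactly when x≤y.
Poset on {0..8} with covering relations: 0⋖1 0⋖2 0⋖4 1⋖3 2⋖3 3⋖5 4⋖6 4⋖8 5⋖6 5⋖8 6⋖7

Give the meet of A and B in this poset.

Lower bounds of A=7 and B=8: {0,1,2,3,4,5}
  maximal lower bounds 4 and 5 are incomparable: neither 4<=5 nor 5<=4
→ no greatest lower bound exists

Answer: NO MEET EXISTS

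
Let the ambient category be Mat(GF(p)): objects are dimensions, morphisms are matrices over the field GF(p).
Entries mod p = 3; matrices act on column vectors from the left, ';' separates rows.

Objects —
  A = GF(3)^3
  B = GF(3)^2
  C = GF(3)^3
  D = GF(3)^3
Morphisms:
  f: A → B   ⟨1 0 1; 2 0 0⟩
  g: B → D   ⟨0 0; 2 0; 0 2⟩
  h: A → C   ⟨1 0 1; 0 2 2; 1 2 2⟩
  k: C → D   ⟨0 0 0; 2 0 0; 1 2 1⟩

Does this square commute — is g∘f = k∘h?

Answer: DOES NOT COMMUTE

Trace:
1) trace f;g:
  e0=(1,0,0) f→(1,2) g→(0,2,1)
  e1=(0,1,0) f→(0,0) g→(0,0,0)
  e2=(0,0,1) f→(1,0) g→(0,2,0)
  ⟦path⟧₁ = ⟨0 0 0; 2 0 2; 1 0 0⟩
2) trace h;k:
  e0=(1,0,0) h→(1,0,1) k→(0,2,2)
  e1=(0,1,0) h→(0,2,2) k→(0,0,0)
  e2=(0,0,1) h→(1,2,2) k→(0,2,1)
  ⟦path⟧₂ = ⟨0 0 0; 2 0 2; 2 0 1⟩
Equal? distinct morphisms ✗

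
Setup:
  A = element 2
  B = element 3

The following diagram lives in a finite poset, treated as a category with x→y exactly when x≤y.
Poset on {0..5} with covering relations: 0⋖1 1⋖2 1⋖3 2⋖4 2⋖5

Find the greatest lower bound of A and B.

Lower bounds of A=2 and B=3: {0,1}
  0 <= 1
  1 <= 1
glb = 1

Answer: A∧B = 1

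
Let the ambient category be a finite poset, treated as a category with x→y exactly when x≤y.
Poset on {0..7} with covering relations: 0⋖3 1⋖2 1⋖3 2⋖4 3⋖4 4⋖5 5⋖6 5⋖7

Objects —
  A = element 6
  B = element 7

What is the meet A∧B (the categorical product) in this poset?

Answer: A∧B = 5

Derivation:
{x : x≤A ∧ x≤B} = {0,1,2,3,4,5}  (A=6, B=7)
  0 ≤ 5
  1 ≤ 5
  2 ≤ 5
  3 ≤ 5
  4 ≤ 5
  5 ≤ 5
glb = 5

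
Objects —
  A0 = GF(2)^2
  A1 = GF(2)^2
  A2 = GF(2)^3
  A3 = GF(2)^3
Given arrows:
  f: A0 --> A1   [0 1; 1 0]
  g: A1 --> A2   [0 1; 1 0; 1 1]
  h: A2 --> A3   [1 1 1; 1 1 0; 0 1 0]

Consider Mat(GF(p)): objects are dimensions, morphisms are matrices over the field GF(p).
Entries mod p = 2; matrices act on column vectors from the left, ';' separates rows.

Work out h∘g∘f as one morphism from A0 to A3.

Answer: [0 0; 1 1; 0 1]

Trace:
  e0=(1,0) f-->(0,1) g-->(1,0,1) h-->(0,1,0)
  e1=(0,1) f-->(1,0) g-->(0,1,1) h-->(0,1,1)
composite: [0 0; 1 1; 0 1]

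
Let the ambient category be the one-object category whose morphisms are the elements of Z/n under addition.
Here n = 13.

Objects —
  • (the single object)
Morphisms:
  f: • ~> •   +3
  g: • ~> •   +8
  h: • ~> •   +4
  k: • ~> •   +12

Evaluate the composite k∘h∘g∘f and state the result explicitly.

  0 +3≡3 +8≡11 +4≡2 +12≡1  (mod 13)
⟦path⟧: +1

Answer: +1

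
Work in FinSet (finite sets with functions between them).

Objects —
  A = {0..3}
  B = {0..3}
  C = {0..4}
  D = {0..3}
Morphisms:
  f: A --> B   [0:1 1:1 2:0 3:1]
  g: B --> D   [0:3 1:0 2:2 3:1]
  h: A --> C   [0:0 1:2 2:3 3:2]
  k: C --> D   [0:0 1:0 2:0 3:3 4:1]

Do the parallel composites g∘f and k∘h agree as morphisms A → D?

Answer: COMMUTES

Trace:
1) trace f;g:
  0 f-->1 g-->0
  1 f-->1 g-->0
  2 f-->0 g-->3
  3 f-->1 g-->0
  ⟦path⟧₁ = [0:0 1:0 2:3 3:0]
2) trace h;k:
  0 h-->0 k-->0
  1 h-->2 k-->0
  2 h-->3 k-->3
  3 h-->2 k-->0
  ⟦path⟧₂ = [0:0 1:0 2:3 3:0]
Equal? equal; square commutes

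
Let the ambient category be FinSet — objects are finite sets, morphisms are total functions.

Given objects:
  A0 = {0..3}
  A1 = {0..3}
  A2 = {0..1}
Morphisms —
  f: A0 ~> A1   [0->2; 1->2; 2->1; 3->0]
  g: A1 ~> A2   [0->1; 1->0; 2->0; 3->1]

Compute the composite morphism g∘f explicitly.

Answer: [0->0; 1->0; 2->0; 3->1]

Derivation:
  0 f~>2 g~>0
  1 f~>2 g~>0
  2 f~>1 g~>0
  3 f~>0 g~>1
result: [0->0; 1->0; 2->0; 3->1]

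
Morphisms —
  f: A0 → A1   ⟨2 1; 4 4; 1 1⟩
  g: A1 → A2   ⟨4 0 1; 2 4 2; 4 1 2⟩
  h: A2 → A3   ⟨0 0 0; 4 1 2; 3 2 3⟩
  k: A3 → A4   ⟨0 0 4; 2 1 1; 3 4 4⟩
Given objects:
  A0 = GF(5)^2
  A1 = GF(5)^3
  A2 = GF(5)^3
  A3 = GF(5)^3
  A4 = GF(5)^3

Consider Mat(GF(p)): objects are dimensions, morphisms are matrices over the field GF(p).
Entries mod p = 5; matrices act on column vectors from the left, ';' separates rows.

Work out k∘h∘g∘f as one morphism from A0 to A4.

Answer: ⟨2 0; 4 0; 1 0⟩

Derivation:
  e0=(1,0) f→(2,4,1) g→(4,2,4) h→(0,1,3) k→(2,4,1)
  e1=(0,1) f→(1,4,1) g→(0,0,0) h→(0,0,0) k→(0,0,0)
composite: ⟨2 0; 4 0; 1 0⟩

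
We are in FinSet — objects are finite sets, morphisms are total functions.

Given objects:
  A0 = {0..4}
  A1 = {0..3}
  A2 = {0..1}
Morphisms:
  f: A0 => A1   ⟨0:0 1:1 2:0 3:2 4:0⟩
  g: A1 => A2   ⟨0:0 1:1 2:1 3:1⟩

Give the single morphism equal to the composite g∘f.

Answer: ⟨0:0 1:1 2:0 3:1 4:0⟩

Work:
  0 f=>0 g=>0
  1 f=>1 g=>1
  2 f=>0 g=>0
  3 f=>2 g=>1
  4 f=>0 g=>0
result: ⟨0:0 1:1 2:0 3:1 4:0⟩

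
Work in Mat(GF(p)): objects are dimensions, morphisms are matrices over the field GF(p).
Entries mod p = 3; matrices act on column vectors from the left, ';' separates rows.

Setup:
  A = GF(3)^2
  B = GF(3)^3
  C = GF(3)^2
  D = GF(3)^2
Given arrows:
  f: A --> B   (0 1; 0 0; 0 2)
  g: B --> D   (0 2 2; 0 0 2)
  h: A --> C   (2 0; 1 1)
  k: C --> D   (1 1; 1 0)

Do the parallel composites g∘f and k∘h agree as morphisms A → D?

Answer: DOES NOT COMMUTE

Derivation:
1) trace f;g:
  e0=⟨1,0⟩ f-->⟨0,0,0⟩ g-->⟨0,0⟩
  e1=⟨0,1⟩ f-->⟨1,0,2⟩ g-->⟨1,1⟩
  composite₁ = (0 1; 0 1)
2) trace h;k:
  e0=⟨1,0⟩ h-->⟨2,1⟩ k-->⟨0,2⟩
  e1=⟨0,1⟩ h-->⟨0,1⟩ k-->⟨1,0⟩
  composite₂ = (0 1; 2 0)
Equal? differ; not commutative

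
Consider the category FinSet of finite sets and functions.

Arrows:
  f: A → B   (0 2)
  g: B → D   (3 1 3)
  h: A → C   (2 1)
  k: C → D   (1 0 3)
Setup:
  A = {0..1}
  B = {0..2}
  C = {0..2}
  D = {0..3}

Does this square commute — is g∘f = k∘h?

Along f;g (path 1):
  0 f→0 g→3
  1 f→2 g→3
  composite₁ = (3 3)
Along h;k (path 2):
  0 h→2 k→3
  1 h→1 k→0
  composite₂ = (3 0)
Equal? differ; not commutative

Answer: DOES NOT COMMUTE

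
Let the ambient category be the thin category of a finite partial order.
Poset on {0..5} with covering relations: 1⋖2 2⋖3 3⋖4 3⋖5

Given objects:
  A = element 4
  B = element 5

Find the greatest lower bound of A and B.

Lower bounds of A=4 and B=5: {1,2,3}
  1 ⊑ 3
  2 ⊑ 3
  3 ⊑ 3
glb = 3

Answer: A∧B = 3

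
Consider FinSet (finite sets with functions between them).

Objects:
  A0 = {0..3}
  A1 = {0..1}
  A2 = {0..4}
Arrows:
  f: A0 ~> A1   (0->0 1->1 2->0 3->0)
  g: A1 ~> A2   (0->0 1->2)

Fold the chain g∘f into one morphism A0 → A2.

  0 f~>0 g~>0
  1 f~>1 g~>2
  2 f~>0 g~>0
  3 f~>0 g~>0
result: (0->0 1->2 2->0 3->0)

Answer: (0->0 1->2 2->0 3->0)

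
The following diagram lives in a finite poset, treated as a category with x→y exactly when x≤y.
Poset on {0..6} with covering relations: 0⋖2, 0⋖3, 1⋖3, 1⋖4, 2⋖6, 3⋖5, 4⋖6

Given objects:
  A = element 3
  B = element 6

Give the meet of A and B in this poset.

Answer: NO MEET EXISTS

Work:
Common predecessors of 3,6: {0,1}
  maximal lower bounds 0 and 1 are incomparable: neither 0<=1 nor 1<=0
→ no greatest lower bound exists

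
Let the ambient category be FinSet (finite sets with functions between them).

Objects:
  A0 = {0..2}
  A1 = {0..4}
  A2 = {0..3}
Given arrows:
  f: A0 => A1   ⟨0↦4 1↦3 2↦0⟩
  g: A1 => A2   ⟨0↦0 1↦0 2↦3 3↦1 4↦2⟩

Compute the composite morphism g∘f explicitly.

  0 f=>4 g=>2
  1 f=>3 g=>1
  2 f=>0 g=>0
result: ⟨0↦2 1↦1 2↦0⟩

Answer: ⟨0↦2 1↦1 2↦0⟩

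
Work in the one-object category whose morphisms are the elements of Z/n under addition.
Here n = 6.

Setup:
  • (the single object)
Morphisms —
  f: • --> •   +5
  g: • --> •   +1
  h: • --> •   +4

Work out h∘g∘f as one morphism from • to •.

  0 +5≡5 +1≡0 +4≡4  (mod 6)
⟦path⟧: +4

Answer: +4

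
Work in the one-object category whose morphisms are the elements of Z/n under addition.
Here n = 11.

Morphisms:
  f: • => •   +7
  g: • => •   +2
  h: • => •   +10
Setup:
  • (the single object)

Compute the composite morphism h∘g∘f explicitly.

  0 +7≡7 +2≡9 +10≡8  (mod 11)
composite: +8

Answer: +8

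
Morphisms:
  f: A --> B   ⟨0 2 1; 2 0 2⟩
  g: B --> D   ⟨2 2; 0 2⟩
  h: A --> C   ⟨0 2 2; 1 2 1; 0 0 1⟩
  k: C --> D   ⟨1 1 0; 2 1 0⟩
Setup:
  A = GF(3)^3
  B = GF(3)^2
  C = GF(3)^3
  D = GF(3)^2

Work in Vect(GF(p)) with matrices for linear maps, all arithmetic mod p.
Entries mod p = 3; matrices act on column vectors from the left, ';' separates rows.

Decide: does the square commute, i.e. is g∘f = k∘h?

Path 1 = f;g:
  e0=(1,0,0) f-->(0,2) g-->(1,1)
  e1=(0,1,0) f-->(2,0) g-->(1,0)
  e2=(0,0,1) f-->(1,2) g-->(0,1)
  composite₁ = ⟨1 1 0; 1 0 1⟩
Path 2 = h;k:
  e0=(1,0,0) h-->(0,1,0) k-->(1,1)
  e1=(0,1,0) h-->(2,2,0) k-->(1,0)
  e2=(0,0,1) h-->(2,1,1) k-->(0,2)
  composite₂ = ⟨1 1 0; 1 0 2⟩
Equal? differ; not commutative

Answer: DOES NOT COMMUTE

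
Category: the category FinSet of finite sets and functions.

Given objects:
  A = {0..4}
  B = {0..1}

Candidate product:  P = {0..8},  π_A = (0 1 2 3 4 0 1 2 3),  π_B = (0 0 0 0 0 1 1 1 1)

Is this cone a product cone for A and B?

Answer: NOT A VALID PRODUCT — |P|=9 ≠ |A|·|B|=10

Work:
|A|·|B| = 5·2 = 10;  |P| = 9
  → cardinalities differ; no bijection possible.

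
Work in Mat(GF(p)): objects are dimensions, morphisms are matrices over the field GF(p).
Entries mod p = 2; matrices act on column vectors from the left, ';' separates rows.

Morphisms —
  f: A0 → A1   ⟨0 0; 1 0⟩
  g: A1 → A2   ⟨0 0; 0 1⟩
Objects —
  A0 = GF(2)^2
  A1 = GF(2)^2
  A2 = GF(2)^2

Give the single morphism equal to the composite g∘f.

Answer: ⟨0 0; 1 0⟩

Work:
  e0=(1,0) f→(0,1) g→(0,1)
  e1=(0,1) f→(0,0) g→(0,0)
result: ⟨0 0; 1 0⟩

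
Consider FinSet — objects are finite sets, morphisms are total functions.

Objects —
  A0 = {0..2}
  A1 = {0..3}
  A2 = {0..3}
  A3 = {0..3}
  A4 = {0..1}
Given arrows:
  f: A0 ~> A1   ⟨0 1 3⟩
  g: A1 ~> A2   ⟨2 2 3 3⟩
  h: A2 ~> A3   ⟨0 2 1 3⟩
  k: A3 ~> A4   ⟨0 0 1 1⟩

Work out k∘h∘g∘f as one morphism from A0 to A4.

  0 f~>0 g~>2 h~>1 k~>0
  1 f~>1 g~>2 h~>1 k~>0
  2 f~>3 g~>3 h~>3 k~>1
result: ⟨0 0 1⟩

Answer: ⟨0 0 1⟩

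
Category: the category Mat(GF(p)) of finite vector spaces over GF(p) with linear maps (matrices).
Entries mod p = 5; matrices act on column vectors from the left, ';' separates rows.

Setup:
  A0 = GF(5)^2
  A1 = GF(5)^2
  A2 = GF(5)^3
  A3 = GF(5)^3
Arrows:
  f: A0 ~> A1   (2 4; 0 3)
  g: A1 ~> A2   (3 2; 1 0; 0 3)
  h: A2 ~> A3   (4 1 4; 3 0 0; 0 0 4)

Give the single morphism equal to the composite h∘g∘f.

Answer: (1 2; 3 4; 0 1)

Derivation:
  e0=⟨1,0⟩ f~>⟨2,0⟩ g~>⟨1,2,0⟩ h~>⟨1,3,0⟩
  e1=⟨0,1⟩ f~>⟨4,3⟩ g~>⟨3,4,4⟩ h~>⟨2,4,1⟩
⟦path⟧: (1 2; 3 4; 0 1)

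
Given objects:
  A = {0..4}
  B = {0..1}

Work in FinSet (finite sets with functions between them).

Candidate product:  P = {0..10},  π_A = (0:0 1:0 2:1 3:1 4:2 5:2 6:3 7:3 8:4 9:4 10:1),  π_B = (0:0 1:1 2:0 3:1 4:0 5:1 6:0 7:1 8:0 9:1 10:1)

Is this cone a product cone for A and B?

|A|·|B| = 5·2 = 10;  |P| = 11
  → cardinalities differ; no bijection possible.

Answer: NOT A VALID PRODUCT — |P|=11 ≠ |A|·|B|=10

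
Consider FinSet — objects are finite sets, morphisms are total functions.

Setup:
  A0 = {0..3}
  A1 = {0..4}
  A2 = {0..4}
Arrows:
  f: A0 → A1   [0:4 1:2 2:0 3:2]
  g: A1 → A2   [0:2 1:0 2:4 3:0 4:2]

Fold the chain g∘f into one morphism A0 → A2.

Answer: [0:2 1:4 2:2 3:4]

Derivation:
  0 f→4 g→2
  1 f→2 g→4
  2 f→0 g→2
  3 f→2 g→4
⟦path⟧: [0:2 1:4 2:2 3:4]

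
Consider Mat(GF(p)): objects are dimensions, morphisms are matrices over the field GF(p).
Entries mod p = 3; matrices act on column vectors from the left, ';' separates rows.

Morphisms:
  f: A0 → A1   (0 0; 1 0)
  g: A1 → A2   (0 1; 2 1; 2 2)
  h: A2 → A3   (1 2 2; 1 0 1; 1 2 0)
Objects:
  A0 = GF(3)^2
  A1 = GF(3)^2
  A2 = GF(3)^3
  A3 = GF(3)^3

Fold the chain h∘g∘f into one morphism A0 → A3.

  e0=⟨1,0⟩ f→⟨0,1⟩ g→⟨1,1,2⟩ h→⟨1,0,0⟩
  e1=⟨0,1⟩ f→⟨0,0⟩ g→⟨0,0,0⟩ h→⟨0,0,0⟩
composite: (1 0; 0 0; 0 0)

Answer: (1 0; 0 0; 0 0)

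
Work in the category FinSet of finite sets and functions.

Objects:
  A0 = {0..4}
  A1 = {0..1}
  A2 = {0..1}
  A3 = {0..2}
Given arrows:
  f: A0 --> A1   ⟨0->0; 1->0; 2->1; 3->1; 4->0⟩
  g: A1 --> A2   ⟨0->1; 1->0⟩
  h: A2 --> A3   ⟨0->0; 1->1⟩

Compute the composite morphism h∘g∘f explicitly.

  0 f-->0 g-->1 h-->1
  1 f-->0 g-->1 h-->1
  2 f-->1 g-->0 h-->0
  3 f-->1 g-->0 h-->0
  4 f-->0 g-->1 h-->1
result: ⟨0->1; 1->1; 2->0; 3->0; 4->1⟩

Answer: ⟨0->1; 1->1; 2->0; 3->0; 4->1⟩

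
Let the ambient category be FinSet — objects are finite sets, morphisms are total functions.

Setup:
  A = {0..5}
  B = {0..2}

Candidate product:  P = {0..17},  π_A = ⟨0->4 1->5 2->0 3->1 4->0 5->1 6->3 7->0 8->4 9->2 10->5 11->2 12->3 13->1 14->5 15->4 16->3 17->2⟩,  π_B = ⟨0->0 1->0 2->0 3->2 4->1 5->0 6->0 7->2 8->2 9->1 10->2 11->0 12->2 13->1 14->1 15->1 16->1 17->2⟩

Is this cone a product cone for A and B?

Answer: VALID PRODUCT

Trace:
|A|·|B| = 6·3 = 18;  |P| = 18
Check the pairing map k ↦ (π_A(k), π_B(k)):
  0 -> (4,0)
  1 -> (5,0)
  2 -> (0,0)
  3 -> (1,2)
  4 -> (0,1)
  5 -> (1,0)
  6 -> (3,0)
  7 -> (0,2)
  8 -> (4,2)
  9 -> (2,1)
  10 -> (5,2)
  11 -> (2,0)
  12 -> (3,2)
  13 -> (1,1)
  14 -> (5,1)
  15 -> (4,1)
  16 -> (3,1)
  17 -> (2,2)
distinct pairs in image: 18 / 18 needed
  → bijection onto A×B; projections well-typed.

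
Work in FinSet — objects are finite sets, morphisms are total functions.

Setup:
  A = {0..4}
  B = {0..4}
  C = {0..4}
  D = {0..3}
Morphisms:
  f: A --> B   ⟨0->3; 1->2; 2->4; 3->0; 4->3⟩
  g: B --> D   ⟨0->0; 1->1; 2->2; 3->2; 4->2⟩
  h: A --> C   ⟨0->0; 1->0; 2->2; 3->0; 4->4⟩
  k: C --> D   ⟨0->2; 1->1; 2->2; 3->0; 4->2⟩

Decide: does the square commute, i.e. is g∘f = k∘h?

1) trace f;g:
  0 f-->3 g-->2
  1 f-->2 g-->2
  2 f-->4 g-->2
  3 f-->0 g-->0
  4 f-->3 g-->2
  composite₁ = ⟨0->2; 1->2; 2->2; 3->0; 4->2⟩
2) trace h;k:
  0 h-->0 k-->2
  1 h-->0 k-->2
  2 h-->2 k-->2
  3 h-->0 k-->2
  4 h-->4 k-->2
  composite₂ = ⟨0->2; 1->2; 2->2; 3->2; 4->2⟩
Equal? NO — does not commute

Answer: DOES NOT COMMUTE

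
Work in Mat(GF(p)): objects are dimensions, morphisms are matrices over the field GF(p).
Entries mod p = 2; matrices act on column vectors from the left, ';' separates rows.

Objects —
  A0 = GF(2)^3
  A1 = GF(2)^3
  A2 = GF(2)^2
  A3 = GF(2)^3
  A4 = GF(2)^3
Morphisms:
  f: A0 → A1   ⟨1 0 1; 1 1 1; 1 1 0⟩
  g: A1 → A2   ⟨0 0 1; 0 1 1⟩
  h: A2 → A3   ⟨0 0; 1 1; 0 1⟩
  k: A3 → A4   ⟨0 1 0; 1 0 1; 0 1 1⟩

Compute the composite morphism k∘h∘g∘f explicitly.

  e0=(1,0,0) f→(1,1,1) g→(1,0) h→(0,1,0) k→(1,0,1)
  e1=(0,1,0) f→(0,1,1) g→(1,0) h→(0,1,0) k→(1,0,1)
  e2=(0,0,1) f→(1,1,0) g→(0,1) h→(0,1,1) k→(1,1,0)
result: ⟨1 1 1; 0 0 1; 1 1 0⟩

Answer: ⟨1 1 1; 0 0 1; 1 1 0⟩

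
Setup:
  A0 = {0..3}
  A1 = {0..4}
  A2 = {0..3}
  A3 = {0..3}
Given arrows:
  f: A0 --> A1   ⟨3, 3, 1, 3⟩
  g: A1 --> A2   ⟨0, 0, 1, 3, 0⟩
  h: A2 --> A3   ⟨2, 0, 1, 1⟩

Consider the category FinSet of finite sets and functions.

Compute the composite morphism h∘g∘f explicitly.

Answer: ⟨1, 1, 2, 1⟩

Derivation:
  0 f-->3 g-->3 h-->1
  1 f-->3 g-->3 h-->1
  2 f-->1 g-->0 h-->2
  3 f-->3 g-->3 h-->1
result: ⟨1, 1, 2, 1⟩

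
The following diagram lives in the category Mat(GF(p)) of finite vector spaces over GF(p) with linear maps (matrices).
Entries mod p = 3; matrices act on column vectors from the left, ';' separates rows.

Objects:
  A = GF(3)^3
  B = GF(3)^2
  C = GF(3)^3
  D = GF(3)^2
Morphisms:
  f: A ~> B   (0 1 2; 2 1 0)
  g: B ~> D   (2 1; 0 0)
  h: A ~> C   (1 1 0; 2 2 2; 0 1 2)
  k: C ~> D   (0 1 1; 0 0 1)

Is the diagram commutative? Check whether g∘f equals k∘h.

Answer: DOES NOT COMMUTE

Trace:
Path 1 = f;g:
  e0=(1,0,0) f~>(0,2) g~>(2,0)
  e1=(0,1,0) f~>(1,1) g~>(0,0)
  e2=(0,0,1) f~>(2,0) g~>(1,0)
  ⟦path⟧₁ = (2 0 1; 0 0 0)
Path 2 = h;k:
  e0=(1,0,0) h~>(1,2,0) k~>(2,0)
  e1=(0,1,0) h~>(1,2,1) k~>(0,1)
  e2=(0,0,1) h~>(0,2,2) k~>(1,2)
  ⟦path⟧₂ = (2 0 1; 0 1 2)
Equal? NO — does not commute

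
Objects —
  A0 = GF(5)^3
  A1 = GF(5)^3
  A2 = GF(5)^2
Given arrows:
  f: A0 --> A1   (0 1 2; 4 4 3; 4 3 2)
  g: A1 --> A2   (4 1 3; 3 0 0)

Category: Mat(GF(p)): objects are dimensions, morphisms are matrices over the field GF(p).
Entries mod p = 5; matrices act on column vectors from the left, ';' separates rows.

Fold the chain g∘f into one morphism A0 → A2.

  e0=[1,0,0] f-->[0,4,4] g-->[1,0]
  e1=[0,1,0] f-->[1,4,3] g-->[2,3]
  e2=[0,0,1] f-->[2,3,2] g-->[2,1]
result: (1 2 2; 0 3 1)

Answer: (1 2 2; 0 3 1)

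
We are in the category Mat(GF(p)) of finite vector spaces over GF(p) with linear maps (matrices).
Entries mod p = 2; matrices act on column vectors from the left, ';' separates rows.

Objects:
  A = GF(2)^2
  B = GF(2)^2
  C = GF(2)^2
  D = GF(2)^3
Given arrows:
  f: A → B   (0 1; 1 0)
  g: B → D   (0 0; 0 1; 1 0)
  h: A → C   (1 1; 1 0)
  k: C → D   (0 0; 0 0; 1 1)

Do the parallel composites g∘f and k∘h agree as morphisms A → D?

Along f;g (path 1):
  e0=(1,0) f→(0,1) g→(0,1,0)
  e1=(0,1) f→(1,0) g→(0,0,1)
  composite₁ = (0 0; 1 0; 0 1)
Along h;k (path 2):
  e0=(1,0) h→(1,1) k→(0,0,0)
  e1=(0,1) h→(1,0) k→(0,0,1)
  composite₂ = (0 0; 0 0; 0 1)
Equal? distinct morphisms ✗

Answer: DOES NOT COMMUTE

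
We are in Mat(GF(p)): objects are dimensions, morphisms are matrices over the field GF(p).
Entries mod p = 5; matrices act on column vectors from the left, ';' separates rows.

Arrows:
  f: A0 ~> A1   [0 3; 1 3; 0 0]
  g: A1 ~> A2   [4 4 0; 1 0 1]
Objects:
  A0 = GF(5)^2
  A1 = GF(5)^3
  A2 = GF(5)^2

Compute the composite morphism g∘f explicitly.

  e0=(1,0) f~>(0,1,0) g~>(4,0)
  e1=(0,1) f~>(3,3,0) g~>(4,3)
composite: [4 4; 0 3]

Answer: [4 4; 0 3]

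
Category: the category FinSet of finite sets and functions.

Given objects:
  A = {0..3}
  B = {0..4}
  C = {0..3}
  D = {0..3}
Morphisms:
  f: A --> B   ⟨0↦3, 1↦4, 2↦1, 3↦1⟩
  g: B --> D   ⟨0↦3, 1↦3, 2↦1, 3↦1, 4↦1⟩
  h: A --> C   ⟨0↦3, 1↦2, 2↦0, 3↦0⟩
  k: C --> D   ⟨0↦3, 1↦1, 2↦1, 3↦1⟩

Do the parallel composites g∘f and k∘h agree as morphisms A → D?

Answer: COMMUTES

Derivation:
Path 1 = f;g:
  0 f-->3 g-->1
  1 f-->4 g-->1
  2 f-->1 g-->3
  3 f-->1 g-->3
  ⟦path⟧₁ = ⟨0↦1, 1↦1, 2↦3, 3↦3⟩
Path 2 = h;k:
  0 h-->3 k-->1
  1 h-->2 k-->1
  2 h-->0 k-->3
  3 h-->0 k-->3
  ⟦path⟧₂ = ⟨0↦1, 1↦1, 2↦3, 3↦3⟩
Equal? equal; square commutes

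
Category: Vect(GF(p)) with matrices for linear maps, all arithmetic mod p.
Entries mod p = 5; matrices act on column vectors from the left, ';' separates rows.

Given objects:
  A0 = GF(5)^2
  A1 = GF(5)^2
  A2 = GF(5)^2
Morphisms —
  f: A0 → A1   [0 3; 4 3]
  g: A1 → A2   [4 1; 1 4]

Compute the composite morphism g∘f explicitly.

Answer: [4 0; 1 0]

Derivation:
  e0=[1,0] f→[0,4] g→[4,1]
  e1=[0,1] f→[3,3] g→[0,0]
result: [4 0; 1 0]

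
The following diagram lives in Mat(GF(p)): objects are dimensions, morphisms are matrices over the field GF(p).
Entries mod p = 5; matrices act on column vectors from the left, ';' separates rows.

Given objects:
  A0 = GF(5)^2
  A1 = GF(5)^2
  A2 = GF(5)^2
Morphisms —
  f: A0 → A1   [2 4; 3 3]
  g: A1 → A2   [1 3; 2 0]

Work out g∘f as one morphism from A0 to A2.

Answer: [1 3; 4 3]

Work:
  e0=(1,0) f→(2,3) g→(1,4)
  e1=(0,1) f→(4,3) g→(3,3)
⟦path⟧: [1 3; 4 3]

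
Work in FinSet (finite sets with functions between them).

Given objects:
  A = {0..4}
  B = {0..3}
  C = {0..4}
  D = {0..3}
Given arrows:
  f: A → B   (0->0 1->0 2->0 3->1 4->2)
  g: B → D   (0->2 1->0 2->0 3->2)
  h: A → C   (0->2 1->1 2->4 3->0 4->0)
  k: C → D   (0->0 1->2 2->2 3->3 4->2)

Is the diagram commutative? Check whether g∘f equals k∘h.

Answer: COMMUTES

Trace:
1) trace f;g:
  0 f→0 g→2
  1 f→0 g→2
  2 f→0 g→2
  3 f→1 g→0
  4 f→2 g→0
  ⟦path⟧₁ = (0->2 1->2 2->2 3->0 4->0)
2) trace h;k:
  0 h→2 k→2
  1 h→1 k→2
  2 h→4 k→2
  3 h→0 k→0
  4 h→0 k→0
  ⟦path⟧₂ = (0->2 1->2 2->2 3->0 4->0)
Equal? YES — commutes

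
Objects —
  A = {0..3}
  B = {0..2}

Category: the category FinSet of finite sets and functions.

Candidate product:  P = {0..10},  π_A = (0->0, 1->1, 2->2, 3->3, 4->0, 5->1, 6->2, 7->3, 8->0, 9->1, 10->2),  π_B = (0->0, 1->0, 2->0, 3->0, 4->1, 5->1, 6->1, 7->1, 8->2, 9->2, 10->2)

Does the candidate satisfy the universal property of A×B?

|A|·|B| = 4·3 = 12;  |P| = 11
  → cardinalities differ; no bijection possible.

Answer: NOT A VALID PRODUCT — |P|=11 ≠ |A|·|B|=12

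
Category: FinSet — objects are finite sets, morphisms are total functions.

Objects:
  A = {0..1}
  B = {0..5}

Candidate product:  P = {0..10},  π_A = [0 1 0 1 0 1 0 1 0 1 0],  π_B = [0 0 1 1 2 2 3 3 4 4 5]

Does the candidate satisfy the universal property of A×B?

|A|·|B| = 2·6 = 12;  |P| = 11
  → cardinalities differ; no bijection possible.

Answer: NOT A VALID PRODUCT — |P|=11 ≠ |A|·|B|=12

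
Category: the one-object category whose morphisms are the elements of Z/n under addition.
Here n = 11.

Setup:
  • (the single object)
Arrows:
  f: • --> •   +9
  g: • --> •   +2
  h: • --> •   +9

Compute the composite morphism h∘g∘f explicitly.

  0 +9≡9 +2≡0 +9≡9  (mod 11)
⟦path⟧: +9

Answer: +9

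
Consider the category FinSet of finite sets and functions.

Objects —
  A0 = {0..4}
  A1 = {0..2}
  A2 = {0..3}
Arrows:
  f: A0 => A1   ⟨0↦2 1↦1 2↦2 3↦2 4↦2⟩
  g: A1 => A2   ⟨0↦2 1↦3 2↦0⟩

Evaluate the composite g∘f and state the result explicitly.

  0 f=>2 g=>0
  1 f=>1 g=>3
  2 f=>2 g=>0
  3 f=>2 g=>0
  4 f=>2 g=>0
⟦path⟧: ⟨0↦0 1↦3 2↦0 3↦0 4↦0⟩

Answer: ⟨0↦0 1↦3 2↦0 3↦0 4↦0⟩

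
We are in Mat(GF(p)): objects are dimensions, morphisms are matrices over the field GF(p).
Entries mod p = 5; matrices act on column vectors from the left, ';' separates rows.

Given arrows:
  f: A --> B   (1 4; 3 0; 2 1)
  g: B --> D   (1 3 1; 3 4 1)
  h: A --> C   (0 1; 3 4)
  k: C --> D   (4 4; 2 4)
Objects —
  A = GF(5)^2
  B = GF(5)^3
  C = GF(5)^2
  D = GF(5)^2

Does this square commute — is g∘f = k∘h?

1) trace f;g:
  e0=[1,0] f-->[1,3,2] g-->[2,2]
  e1=[0,1] f-->[4,0,1] g-->[0,3]
  result₁ = (2 0; 2 3)
2) trace h;k:
  e0=[1,0] h-->[0,3] k-->[2,2]
  e1=[0,1] h-->[1,4] k-->[0,3]
  result₂ = (2 0; 2 3)
Equal? equal; square commutes

Answer: COMMUTES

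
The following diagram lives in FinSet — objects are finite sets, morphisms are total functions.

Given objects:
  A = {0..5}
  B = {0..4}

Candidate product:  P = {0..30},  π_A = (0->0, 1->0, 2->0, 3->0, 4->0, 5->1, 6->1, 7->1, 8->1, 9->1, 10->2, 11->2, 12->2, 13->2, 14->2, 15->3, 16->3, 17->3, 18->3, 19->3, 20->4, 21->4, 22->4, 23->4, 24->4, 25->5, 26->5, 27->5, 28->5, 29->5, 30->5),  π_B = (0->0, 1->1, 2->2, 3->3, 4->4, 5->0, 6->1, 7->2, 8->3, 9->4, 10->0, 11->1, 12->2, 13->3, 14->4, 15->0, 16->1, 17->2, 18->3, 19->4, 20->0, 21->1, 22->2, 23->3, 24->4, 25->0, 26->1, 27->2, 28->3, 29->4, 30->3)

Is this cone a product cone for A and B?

Answer: NOT A VALID PRODUCT — |P|=31 ≠ |A|·|B|=30

Work:
|A|·|B| = 6·5 = 30;  |P| = 31
  → cardinalities differ; no bijection possible.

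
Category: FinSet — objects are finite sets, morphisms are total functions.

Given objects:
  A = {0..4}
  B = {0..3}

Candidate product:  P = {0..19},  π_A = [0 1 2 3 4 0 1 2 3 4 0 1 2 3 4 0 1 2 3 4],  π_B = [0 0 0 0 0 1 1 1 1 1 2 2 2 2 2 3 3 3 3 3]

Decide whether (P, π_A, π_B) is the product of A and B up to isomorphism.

|A|·|B| = 5·4 = 20;  |P| = 20
Check the pairing map k ↦ (π_A(k), π_B(k)):
  0 : (0,0)
  1 : (1,0)
  2 : (2,0)
  3 : (3,0)
  4 : (4,0)
  5 : (0,1)
  6 : (1,1)
  7 : (2,1)
  8 : (3,1)
  9 : (4,1)
  10 : (0,2)
  11 : (1,2)
  12 : (2,2)
  13 : (3,2)
  14 : (4,2)
  15 : (0,3)
  16 : (1,3)
  17 : (2,3)
  18 : (3,3)
  19 : (4,3)
distinct pairs in image: 20 / 20 needed
  → bijection onto A×B; projections well-typed.

Answer: VALID PRODUCT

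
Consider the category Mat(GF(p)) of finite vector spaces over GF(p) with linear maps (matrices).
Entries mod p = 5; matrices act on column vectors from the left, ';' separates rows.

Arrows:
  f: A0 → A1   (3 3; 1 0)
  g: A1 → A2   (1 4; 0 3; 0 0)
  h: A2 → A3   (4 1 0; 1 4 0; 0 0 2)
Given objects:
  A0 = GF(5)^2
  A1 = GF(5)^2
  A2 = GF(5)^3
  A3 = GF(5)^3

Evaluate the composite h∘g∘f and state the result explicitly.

  e0=(1,0) f→(3,1) g→(2,3,0) h→(1,4,0)
  e1=(0,1) f→(3,0) g→(3,0,0) h→(2,3,0)
composite: (1 2; 4 3; 0 0)

Answer: (1 2; 4 3; 0 0)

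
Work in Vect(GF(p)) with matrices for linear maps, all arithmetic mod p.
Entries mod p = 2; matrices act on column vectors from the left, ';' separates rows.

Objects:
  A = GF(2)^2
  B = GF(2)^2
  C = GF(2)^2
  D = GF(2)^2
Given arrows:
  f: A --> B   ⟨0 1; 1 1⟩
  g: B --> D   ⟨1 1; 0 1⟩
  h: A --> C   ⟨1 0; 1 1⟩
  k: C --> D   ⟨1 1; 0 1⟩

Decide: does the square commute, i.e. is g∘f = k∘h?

1) trace f;g:
  e0=[1,0] f-->[0,1] g-->[1,1]
  e1=[0,1] f-->[1,1] g-->[0,1]
  result₁ = ⟨1 0; 1 1⟩
2) trace h;k:
  e0=[1,0] h-->[1,1] k-->[0,1]
  e1=[0,1] h-->[0,1] k-->[1,1]
  result₂ = ⟨0 1; 1 1⟩
Equal? NO — does not commute

Answer: DOES NOT COMMUTE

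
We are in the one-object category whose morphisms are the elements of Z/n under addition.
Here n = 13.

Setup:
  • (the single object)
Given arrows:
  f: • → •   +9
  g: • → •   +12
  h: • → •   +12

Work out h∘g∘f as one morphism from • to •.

Answer: +7

Work:
  0 +9≡9 +12≡8 +12≡7  (mod 13)
composite: +7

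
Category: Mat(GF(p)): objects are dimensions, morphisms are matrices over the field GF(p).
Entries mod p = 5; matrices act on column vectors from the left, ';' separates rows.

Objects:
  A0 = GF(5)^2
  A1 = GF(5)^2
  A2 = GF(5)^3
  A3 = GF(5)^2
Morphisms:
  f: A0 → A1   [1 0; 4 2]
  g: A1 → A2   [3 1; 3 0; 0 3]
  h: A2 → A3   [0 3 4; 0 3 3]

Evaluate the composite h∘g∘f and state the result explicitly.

Answer: [2 4; 0 3]

Trace:
  e0=⟨1,0⟩ f→⟨1,4⟩ g→⟨2,3,2⟩ h→⟨2,0⟩
  e1=⟨0,1⟩ f→⟨0,2⟩ g→⟨2,0,1⟩ h→⟨4,3⟩
composite: [2 4; 0 3]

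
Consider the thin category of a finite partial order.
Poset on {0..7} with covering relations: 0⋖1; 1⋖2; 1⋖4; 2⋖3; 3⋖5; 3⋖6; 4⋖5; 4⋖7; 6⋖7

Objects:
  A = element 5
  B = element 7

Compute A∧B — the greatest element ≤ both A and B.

Lower bounds of A=5 and B=7: {0,1,2,3,4}
  maximal lower bounds 3 and 4 are incomparable: neither 3⊑4 nor 4⊑3
→ no greatest lower bound exists

Answer: NO MEET EXISTS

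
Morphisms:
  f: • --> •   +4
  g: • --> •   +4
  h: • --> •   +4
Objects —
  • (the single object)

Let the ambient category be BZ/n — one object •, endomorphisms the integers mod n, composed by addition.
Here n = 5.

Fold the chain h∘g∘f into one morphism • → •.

  0 +4≡4 +4≡3 +4≡2  (mod 5)
result: +2

Answer: +2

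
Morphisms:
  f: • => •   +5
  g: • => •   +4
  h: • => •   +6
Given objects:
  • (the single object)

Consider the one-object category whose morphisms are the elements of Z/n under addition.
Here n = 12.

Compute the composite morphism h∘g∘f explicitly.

  0 +5≡5 +4≡9 +6≡3  (mod 12)
⟦path⟧: +3

Answer: +3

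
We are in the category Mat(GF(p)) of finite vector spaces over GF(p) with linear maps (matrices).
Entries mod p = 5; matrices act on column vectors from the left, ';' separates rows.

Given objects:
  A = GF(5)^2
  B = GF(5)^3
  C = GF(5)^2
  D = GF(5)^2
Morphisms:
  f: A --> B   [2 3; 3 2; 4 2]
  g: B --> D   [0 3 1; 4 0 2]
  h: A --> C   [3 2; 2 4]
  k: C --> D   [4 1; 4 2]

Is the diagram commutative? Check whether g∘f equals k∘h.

Answer: DOES NOT COMMUTE

Trace:
Path 1 = f;g:
  e0=(1,0) f-->(2,3,4) g-->(3,1)
  e1=(0,1) f-->(3,2,2) g-->(3,1)
  composite₁ = [3 3; 1 1]
Path 2 = h;k:
  e0=(1,0) h-->(3,2) k-->(4,1)
  e1=(0,1) h-->(2,4) k-->(2,1)
  composite₂ = [4 2; 1 1]
Equal? NO — does not commute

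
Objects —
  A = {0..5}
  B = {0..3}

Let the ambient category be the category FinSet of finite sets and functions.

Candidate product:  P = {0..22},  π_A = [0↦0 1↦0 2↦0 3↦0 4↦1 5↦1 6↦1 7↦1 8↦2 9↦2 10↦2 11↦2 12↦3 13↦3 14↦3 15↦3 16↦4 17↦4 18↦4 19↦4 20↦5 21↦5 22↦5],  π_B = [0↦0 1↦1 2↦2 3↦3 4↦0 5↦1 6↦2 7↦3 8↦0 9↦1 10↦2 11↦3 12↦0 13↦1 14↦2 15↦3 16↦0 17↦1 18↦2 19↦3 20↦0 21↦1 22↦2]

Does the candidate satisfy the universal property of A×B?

|A|·|B| = 6·4 = 24;  |P| = 23
  → cardinalities differ; no bijection possible.

Answer: NOT A VALID PRODUCT — |P|=23 ≠ |A|·|B|=24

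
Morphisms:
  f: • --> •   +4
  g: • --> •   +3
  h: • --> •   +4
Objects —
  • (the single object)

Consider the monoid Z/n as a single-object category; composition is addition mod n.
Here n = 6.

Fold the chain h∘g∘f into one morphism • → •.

  0 +4≡4 +3≡1 +4≡5  (mod 6)
result: +5

Answer: +5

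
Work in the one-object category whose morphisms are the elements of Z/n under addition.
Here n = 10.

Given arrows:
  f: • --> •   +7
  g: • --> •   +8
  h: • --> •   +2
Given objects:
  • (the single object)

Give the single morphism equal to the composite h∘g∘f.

  0 +7≡7 +8≡5 +2≡7  (mod 10)
⟦path⟧: +7

Answer: +7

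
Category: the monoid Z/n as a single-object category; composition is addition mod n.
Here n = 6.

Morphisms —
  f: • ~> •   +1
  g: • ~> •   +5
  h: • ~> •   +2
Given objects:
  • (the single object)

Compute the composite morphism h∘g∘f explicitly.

Answer: +2

Work:
  0 +1≡1 +5≡0 +2≡2  (mod 6)
⟦path⟧: +2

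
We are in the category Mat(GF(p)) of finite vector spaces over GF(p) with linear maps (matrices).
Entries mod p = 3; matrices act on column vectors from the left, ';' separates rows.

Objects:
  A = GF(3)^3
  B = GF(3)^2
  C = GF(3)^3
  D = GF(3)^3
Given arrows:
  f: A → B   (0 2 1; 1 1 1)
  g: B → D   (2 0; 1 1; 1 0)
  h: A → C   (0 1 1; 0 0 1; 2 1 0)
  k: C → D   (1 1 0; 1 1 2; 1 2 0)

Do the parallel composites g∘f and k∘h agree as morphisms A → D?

Answer: DOES NOT COMMUTE

Trace:
1) trace f;g:
  e0=[1,0,0] f→[0,1] g→[0,1,0]
  e1=[0,1,0] f→[2,1] g→[1,0,2]
  e2=[0,0,1] f→[1,1] g→[2,2,1]
  ⟦path⟧₁ = (0 1 2; 1 0 2; 0 2 1)
2) trace h;k:
  e0=[1,0,0] h→[0,0,2] k→[0,1,0]
  e1=[0,1,0] h→[1,0,1] k→[1,0,1]
  e2=[0,0,1] h→[1,1,0] k→[2,2,0]
  ⟦path⟧₂ = (0 1 2; 1 0 2; 0 1 0)
Equal? NO — does not commute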